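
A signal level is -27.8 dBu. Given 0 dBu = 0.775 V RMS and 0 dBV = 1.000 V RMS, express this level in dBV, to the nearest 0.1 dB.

The offset between the scales is 20·log₁₀(0.775/1.000) = −2.214 dB.
So dBV = -27.8 − 2.214 = -30.0 dBV.

-30.0 dBV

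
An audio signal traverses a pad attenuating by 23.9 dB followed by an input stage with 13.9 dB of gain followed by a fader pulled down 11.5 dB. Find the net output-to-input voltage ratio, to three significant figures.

0.0841

Net gain = (−23.9) + 13.9 + (−11.5) = -21.5 dB.
Voltage ratio = 10^(-21.5/20) = 0.0841.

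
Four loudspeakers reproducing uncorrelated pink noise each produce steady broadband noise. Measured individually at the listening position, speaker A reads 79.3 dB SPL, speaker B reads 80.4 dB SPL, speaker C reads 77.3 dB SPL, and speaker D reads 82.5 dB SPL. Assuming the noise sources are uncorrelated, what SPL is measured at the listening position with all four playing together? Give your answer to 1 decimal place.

86.3 dB SPL

Add the sources as powers (linear), then convert back to dB:
L_total = 10·log₁₀(10^(79.3/10) + 10^(80.4/10) + 10^(77.3/10) + 10^(82.5/10)) = 10·log₁₀(426300000) = 86.3 dB SPL.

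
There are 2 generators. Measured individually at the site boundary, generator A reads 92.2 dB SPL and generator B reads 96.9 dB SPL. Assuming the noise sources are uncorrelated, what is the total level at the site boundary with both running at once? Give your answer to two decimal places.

Incoherent sources sum as intensities:
L_total = 10·log₁₀(10^(92.2/10) + 10^(96.9/10)) = 10·log₁₀(6557000000) = 98.17 dB SPL.

98.17 dB SPL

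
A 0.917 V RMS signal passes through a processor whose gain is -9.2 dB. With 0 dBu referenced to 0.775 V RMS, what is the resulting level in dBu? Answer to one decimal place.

Input level: 20·log₁₀(0.917/0.775) = 1.46 dBu.
Output: 1.46 − 9.2 = -7.7 dBu.

-7.7 dBu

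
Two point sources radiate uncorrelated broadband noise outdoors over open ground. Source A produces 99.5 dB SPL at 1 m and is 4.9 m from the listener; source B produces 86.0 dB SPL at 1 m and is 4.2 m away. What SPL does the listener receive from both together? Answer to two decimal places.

85.95 dB SPL

At the listener: L_A = 99.5 − 20·log₁₀(4.9) = 85.696 dB; L_B = 86.0 − 20·log₁₀(4.2) = 73.535 dB.
Combined: 10·log₁₀(10^(85.696/10)+10^(73.535/10)) = 85.95 dB SPL.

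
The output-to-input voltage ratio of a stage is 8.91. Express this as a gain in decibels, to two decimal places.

Voltage is an amplitude quantity, so gain = 20·log₁₀(V_out/V_in).
20·log₁₀(8.91) = 19.00 dB.

19.00 dB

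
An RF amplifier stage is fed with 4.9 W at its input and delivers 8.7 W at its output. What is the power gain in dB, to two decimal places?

2.49 dB

Power ratio → dB uses the 10·log₁₀ form:
10·log₁₀(8.7/4.9) = 10·log₁₀(1.776) = 2.49 dB.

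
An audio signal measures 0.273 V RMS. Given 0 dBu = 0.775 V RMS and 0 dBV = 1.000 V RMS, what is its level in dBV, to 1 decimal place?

-11.3 dBV

dBV = 20·log₁₀(V / 1.000 V).
20·log₁₀(0.273/1.000) = -11.3 dBV.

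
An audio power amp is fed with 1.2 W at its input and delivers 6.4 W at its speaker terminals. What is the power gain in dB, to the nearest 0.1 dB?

7.3 dB

For a power ratio, dB = 10·log₁₀(P₂/P₁).
10·log₁₀(6.4/1.2) = 10·log₁₀(5.333) = 7.3 dB.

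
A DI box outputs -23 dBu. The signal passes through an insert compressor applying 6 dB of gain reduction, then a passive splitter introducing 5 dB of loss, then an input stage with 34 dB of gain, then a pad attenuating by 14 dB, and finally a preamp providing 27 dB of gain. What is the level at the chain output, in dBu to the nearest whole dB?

+13 dBu

Cascaded gains and losses add directly in dB.
-23 − 6 − 5 + 34 − 14 + 27 = +13 dBu.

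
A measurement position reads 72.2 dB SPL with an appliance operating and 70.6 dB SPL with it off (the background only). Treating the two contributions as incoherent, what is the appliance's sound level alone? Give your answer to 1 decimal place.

67.1 dB SPL

Remove the background by subtracting linear intensities:
L_src = 10·log₁₀(10^(72.2/10) − 10^(70.6/10)) = 10·log₁₀(5114000) = 67.1 dB SPL.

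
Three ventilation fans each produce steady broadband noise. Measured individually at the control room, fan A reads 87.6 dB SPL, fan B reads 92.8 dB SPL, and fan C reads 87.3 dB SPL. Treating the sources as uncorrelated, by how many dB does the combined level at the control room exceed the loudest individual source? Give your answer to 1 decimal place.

Add the sources as powers (linear), then convert back to dB:
L_total = 10·log₁₀(10^(87.6/10) + 10^(92.8/10) + 10^(87.3/10)) = 94.80 dB SPL.
Excess over the loudest (92.8 dB): 94.80 − 92.8 = 2.0 dB.

2.0 dB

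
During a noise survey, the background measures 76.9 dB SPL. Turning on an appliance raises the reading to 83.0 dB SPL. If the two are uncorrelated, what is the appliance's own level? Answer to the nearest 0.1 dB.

81.8 dB SPL

Remove the background by subtracting linear intensities:
L_src = 10·log₁₀(10^(83.0/10) − 10^(76.9/10)) = 10·log₁₀(150500000) = 81.8 dB SPL.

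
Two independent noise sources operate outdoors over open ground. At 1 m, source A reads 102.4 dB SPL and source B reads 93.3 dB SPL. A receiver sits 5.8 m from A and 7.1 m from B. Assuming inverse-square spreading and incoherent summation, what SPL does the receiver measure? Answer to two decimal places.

At the listener: L_A = 102.4 − 20·log₁₀(5.8) = 87.131 dB; L_B = 93.3 − 20·log₁₀(7.1) = 76.275 dB.
Combined: 10·log₁₀(10^(87.131/10)+10^(76.275/10)) = 87.47 dB SPL.

87.47 dB SPL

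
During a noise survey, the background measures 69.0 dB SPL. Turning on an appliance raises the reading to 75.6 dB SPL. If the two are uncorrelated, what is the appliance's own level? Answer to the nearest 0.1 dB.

74.5 dB SPL

Background correction is a power subtraction:
L_src = 10·log₁₀(10^(75.6/10) − 10^(69.0/10)) = 10·log₁₀(28360000) = 74.5 dB SPL.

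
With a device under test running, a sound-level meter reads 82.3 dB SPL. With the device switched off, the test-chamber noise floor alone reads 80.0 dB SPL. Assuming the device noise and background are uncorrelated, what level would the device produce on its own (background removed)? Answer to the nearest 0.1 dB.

78.4 dB SPL

Subtract intensities: L_src = 10·log₁₀(10^(L_total/10) − 10^(L_bg/10)).
L_src = 10·log₁₀(10^(82.3/10) − 10^(80.0/10)) = 10·log₁₀(69820000) = 78.4 dB SPL.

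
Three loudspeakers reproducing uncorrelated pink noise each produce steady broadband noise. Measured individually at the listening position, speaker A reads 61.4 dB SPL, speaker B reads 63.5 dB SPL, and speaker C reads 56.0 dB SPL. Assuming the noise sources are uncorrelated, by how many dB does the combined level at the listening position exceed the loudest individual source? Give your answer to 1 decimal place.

2.5 dB

Add the sources as powers (linear), then convert back to dB:
L_total = 10·log₁₀(10^(61.4/10) + 10^(63.5/10) + 10^(56.0/10)) = 66.04 dB SPL.
Excess over the loudest (63.5 dB): 66.04 − 63.5 = 2.5 dB.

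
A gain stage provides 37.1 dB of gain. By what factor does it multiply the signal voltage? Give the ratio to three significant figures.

Voltage ratio = 10^(dB/20).
10^(37.1/20) = 10^(1.855) = 71.6.

71.6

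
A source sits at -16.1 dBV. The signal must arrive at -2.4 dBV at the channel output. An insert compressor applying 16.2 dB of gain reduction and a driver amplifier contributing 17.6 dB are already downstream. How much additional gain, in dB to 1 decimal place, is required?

The required make-up gain is the shortfall in the dB sum.
G = -2.4 − (-16.1) + 16.2 − 17.6 = 12.3 dB.

12.3 dB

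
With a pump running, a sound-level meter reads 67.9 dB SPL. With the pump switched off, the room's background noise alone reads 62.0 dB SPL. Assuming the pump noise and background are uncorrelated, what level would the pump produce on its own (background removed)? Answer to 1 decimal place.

66.6 dB SPL

Subtract intensities: L_src = 10·log₁₀(10^(L_total/10) − 10^(L_bg/10)).
L_src = 10·log₁₀(10^(67.9/10) − 10^(62.0/10)) = 10·log₁₀(4581000) = 66.6 dB SPL.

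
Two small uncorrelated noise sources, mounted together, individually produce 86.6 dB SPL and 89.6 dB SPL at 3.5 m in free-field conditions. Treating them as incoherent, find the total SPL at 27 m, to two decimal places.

73.62 dB SPL

Combined at 3.5 m: 10·log₁₀(10^(86.6/10)+10^(89.6/10)) = 91.364 dB SPL.
Then apply −20·log₁₀(27/3.5) = -17.746 dB → 73.62 dB SPL.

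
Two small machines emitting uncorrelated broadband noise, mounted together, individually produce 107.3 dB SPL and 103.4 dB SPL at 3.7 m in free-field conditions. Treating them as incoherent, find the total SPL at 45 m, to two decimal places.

87.08 dB SPL

Combined at 3.7 m: 10·log₁₀(10^(107.3/10)+10^(103.4/10)) = 108.784 dB SPL.
Then apply −20·log₁₀(45/3.7) = -21.700 dB → 87.08 dB SPL.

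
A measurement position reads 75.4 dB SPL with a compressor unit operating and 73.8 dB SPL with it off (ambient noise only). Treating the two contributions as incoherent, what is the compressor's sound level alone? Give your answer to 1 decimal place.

70.3 dB SPL

Remove the background by subtracting linear intensities:
L_src = 10·log₁₀(10^(75.4/10) − 10^(73.8/10)) = 10·log₁₀(10690000) = 70.3 dB SPL.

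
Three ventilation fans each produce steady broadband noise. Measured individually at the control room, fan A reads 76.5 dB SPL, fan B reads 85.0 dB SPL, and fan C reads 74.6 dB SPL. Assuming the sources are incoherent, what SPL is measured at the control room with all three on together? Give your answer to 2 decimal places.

Uncorrelated sources add in intensity (power), not in dB.
L_total = 10·log₁₀(10^(76.5/10) + 10^(85.0/10) + 10^(74.6/10)) = 10·log₁₀(389700000) = 85.91 dB SPL.

85.91 dB SPL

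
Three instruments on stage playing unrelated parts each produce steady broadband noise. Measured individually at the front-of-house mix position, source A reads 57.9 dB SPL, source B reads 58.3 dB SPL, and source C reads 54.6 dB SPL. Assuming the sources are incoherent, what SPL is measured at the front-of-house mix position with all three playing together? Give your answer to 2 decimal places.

61.99 dB SPL

Uncorrelated sources add in intensity (power), not in dB.
L_total = 10·log₁₀(10^(57.9/10) + 10^(58.3/10) + 10^(54.6/10)) = 10·log₁₀(1581000) = 61.99 dB SPL.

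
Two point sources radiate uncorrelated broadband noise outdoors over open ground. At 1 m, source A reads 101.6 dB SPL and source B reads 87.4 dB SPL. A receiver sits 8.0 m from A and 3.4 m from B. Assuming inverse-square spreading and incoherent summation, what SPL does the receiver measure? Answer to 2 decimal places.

At the listener: L_A = 101.6 − 20·log₁₀(8.0) = 83.538 dB; L_B = 87.4 − 20·log₁₀(3.4) = 76.770 dB.
Combined: 10·log₁₀(10^(83.538/10)+10^(76.770/10)) = 84.37 dB SPL.

84.37 dB SPL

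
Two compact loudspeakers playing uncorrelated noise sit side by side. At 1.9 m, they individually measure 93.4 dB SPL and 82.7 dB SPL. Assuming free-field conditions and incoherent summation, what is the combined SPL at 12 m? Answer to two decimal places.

77.75 dB SPL

Combined at 1.9 m: 10·log₁₀(10^(93.4/10)+10^(82.7/10)) = 93.755 dB SPL.
Then apply −20·log₁₀(12/1.9) = -16.009 dB → 77.75 dB SPL.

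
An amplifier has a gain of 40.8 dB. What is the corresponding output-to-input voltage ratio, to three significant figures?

Voltage ratio = 10^(dB/20).
10^(40.8/20) = 10^(2.040) = 110.

110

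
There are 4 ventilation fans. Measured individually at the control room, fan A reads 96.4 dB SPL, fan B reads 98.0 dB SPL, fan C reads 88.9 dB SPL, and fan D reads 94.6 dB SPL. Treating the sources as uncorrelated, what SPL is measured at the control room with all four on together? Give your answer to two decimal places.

Incoherent sources sum as intensities:
L_total = 10·log₁₀(10^(96.4/10) + 10^(98.0/10) + 10^(88.9/10) + 10^(94.6/10)) = 10·log₁₀(14335000000) = 101.56 dB SPL.

101.56 dB SPL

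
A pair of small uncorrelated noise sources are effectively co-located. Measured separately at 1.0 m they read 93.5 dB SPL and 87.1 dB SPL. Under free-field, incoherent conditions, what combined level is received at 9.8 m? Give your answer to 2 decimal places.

74.57 dB SPL

Combined at 1.0 m: 10·log₁₀(10^(93.5/10)+10^(87.1/10)) = 94.396 dB SPL.
Then apply −20·log₁₀(9.8/1.0) = -19.825 dB → 74.57 dB SPL.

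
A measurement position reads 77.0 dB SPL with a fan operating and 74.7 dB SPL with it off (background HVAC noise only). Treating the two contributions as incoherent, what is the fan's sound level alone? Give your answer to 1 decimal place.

Subtract intensities: L_src = 10·log₁₀(10^(L_total/10) − 10^(L_bg/10)).
L_src = 10·log₁₀(10^(77.0/10) − 10^(74.7/10)) = 10·log₁₀(20610000) = 73.1 dB SPL.

73.1 dB SPL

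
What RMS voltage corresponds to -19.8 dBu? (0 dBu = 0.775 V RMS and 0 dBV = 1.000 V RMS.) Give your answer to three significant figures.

0.0793 V

V = 0.775 V × 10^(-19.8/20).
= 0.775 × 0.1023 = 0.0793 V.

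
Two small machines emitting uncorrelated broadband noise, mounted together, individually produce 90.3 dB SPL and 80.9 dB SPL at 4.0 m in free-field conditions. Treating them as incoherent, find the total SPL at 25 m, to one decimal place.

Combined at 4.0 m: 10·log₁₀(10^(90.3/10)+10^(80.9/10)) = 90.77 dB SPL.
Then apply −20·log₁₀(25/4.0) = -15.92 dB → 74.9 dB SPL.

74.9 dB SPL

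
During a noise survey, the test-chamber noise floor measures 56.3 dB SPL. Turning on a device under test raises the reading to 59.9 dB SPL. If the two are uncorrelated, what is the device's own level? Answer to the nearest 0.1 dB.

Subtract intensities: L_src = 10·log₁₀(10^(L_total/10) − 10^(L_bg/10)).
L_src = 10·log₁₀(10^(59.9/10) − 10^(56.3/10)) = 10·log₁₀(550700) = 57.4 dB SPL.

57.4 dB SPL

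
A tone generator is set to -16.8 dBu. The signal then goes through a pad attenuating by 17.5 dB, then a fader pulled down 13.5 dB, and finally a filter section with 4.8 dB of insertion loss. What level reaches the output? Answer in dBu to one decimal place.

Cascaded gains and losses add directly in dB.
-16.8 − 17.5 − 13.5 − 4.8 = -52.6 dBu.

-52.6 dBu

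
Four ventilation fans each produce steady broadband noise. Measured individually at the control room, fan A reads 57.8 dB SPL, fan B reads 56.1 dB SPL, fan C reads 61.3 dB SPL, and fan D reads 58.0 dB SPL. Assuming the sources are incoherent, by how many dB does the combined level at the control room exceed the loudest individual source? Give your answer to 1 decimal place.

Incoherent sources sum as intensities:
L_total = 10·log₁₀(10^(57.8/10) + 10^(56.1/10) + 10^(61.3/10) + 10^(58.0/10)) = 64.76 dB SPL.
Excess over the loudest (61.3 dB): 64.76 − 61.3 = 3.5 dB.

3.5 dB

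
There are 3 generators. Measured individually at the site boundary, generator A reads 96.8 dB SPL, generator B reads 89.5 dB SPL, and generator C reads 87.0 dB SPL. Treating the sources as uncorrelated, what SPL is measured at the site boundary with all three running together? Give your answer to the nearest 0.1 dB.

Add the sources as powers (linear), then convert back to dB:
L_total = 10·log₁₀(10^(96.8/10) + 10^(89.5/10) + 10^(87.0/10)) = 10·log₁₀(6179000000) = 97.9 dB SPL.

97.9 dB SPL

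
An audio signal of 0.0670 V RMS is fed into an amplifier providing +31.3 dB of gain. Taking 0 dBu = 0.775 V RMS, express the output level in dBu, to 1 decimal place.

Input level: 20·log₁₀(0.0670/0.775) = -21.26 dBu.
Output: -21.26 + 31.3 = +10.0 dBu.

+10.0 dBu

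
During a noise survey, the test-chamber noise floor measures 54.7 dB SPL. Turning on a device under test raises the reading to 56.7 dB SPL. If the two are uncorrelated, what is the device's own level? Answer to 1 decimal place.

52.4 dB SPL

Background correction is a power subtraction:
L_src = 10·log₁₀(10^(56.7/10) − 10^(54.7/10)) = 10·log₁₀(172600) = 52.4 dB SPL.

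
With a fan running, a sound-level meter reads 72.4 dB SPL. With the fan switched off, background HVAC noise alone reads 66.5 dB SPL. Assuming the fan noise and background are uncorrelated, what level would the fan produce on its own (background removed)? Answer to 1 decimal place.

Subtract intensities: L_src = 10·log₁₀(10^(L_total/10) − 10^(L_bg/10)).
L_src = 10·log₁₀(10^(72.4/10) − 10^(66.5/10)) = 10·log₁₀(12910000) = 71.1 dB SPL.

71.1 dB SPL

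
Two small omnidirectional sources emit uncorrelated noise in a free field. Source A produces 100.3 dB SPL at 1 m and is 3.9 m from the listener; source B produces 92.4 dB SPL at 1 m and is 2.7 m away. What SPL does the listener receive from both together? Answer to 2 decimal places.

At the listener: L_A = 100.3 − 20·log₁₀(3.9) = 88.479 dB; L_B = 92.4 − 20·log₁₀(2.7) = 83.773 dB.
Combined: 10·log₁₀(10^(88.479/10)+10^(83.773/10)) = 89.74 dB SPL.

89.74 dB SPL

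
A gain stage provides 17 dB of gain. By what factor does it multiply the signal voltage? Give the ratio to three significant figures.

7.08

Voltage ratio = 10^(dB/20).
10^(17/20) = 10^(0.8500) = 7.08.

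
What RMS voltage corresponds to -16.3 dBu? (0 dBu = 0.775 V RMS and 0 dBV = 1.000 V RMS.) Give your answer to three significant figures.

0.119 V

V = 0.775 V × 10^(-16.3/20).
= 0.775 × 0.1531 = 0.119 V.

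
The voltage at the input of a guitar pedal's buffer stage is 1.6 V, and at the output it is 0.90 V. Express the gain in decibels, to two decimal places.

Voltage is an amplitude quantity, so gain = 20·log₁₀(V_out/V_in).
20·log₁₀(0.90/1.6) = 20·log₁₀(0.5625) = -5.00 dB.

-5.00 dB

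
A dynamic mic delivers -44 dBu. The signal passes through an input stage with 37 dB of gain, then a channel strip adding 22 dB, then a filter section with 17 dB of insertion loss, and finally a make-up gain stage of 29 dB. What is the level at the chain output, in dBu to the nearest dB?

Gain stages sum in dB:
-44 + 37 + 22 − 17 + 29 = +27 dBu.

+27 dBu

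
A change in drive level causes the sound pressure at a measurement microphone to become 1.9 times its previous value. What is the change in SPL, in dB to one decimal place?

5.6 dB

Sound pressure is an amplitude quantity: ΔL = 20·log₁₀(p₂/p₁).
20·log₁₀(1.9) = 5.6 dB.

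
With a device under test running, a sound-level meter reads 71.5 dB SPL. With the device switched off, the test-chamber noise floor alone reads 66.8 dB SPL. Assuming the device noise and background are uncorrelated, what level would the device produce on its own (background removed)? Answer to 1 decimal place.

69.7 dB SPL

Remove the background by subtracting linear intensities:
L_src = 10·log₁₀(10^(71.5/10) − 10^(66.8/10)) = 10·log₁₀(9339000) = 69.7 dB SPL.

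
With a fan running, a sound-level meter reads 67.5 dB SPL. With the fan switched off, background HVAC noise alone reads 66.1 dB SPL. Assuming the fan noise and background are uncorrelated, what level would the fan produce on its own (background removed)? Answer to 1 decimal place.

61.9 dB SPL

Subtract intensities: L_src = 10·log₁₀(10^(L_total/10) − 10^(L_bg/10)).
L_src = 10·log₁₀(10^(67.5/10) − 10^(66.1/10)) = 10·log₁₀(1550000) = 61.9 dB SPL.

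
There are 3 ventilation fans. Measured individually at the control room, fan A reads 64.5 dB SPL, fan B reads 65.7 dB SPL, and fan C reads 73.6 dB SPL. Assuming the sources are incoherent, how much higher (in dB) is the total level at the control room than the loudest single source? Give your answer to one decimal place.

Uncorrelated sources add in intensity (power), not in dB.
L_total = 10·log₁₀(10^(64.5/10) + 10^(65.7/10) + 10^(73.6/10)) = 74.69 dB SPL.
Excess over the loudest (73.6 dB): 74.69 − 73.6 = 1.1 dB.

1.1 dB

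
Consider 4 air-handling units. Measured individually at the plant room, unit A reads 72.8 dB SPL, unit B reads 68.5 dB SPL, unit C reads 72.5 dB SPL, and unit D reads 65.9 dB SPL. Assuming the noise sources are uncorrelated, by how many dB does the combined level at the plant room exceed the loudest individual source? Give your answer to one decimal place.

Incoherent sources sum as intensities:
L_total = 10·log₁₀(10^(72.8/10) + 10^(68.5/10) + 10^(72.5/10) + 10^(65.9/10)) = 76.79 dB SPL.
Excess over the loudest (72.8 dB): 76.79 − 72.8 = 4.0 dB.

4.0 dB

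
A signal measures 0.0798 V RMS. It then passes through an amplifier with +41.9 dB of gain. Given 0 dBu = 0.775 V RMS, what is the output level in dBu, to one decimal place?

Input level: 20·log₁₀(0.0798/0.775) = -19.75 dBu.
Output: -19.75 + 41.9 = +22.2 dBu.

+22.2 dBu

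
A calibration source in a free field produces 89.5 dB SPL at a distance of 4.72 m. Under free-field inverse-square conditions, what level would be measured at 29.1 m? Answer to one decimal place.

73.7 dB SPL

Free-field point source: level drops by 20·log₁₀ of the distance ratio.
ΔL = −20·log₁₀(29.1/4.72) = -15.80 dB, so L₂ = 89.5 + (-15.80) = 73.7 dB SPL.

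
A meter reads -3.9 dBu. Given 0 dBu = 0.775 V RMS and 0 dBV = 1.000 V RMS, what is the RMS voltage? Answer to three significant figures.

V = 0.775 V × 10^(-3.9/20).
= 0.775 × 0.6383 = 0.495 V.

0.495 V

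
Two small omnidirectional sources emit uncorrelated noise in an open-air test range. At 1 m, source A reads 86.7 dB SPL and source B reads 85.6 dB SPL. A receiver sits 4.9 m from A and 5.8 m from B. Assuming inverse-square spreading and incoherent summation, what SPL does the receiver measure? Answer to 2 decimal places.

74.81 dB SPL

At the listener: L_A = 86.7 − 20·log₁₀(4.9) = 72.896 dB; L_B = 85.6 − 20·log₁₀(5.8) = 70.331 dB.
Combined: 10·log₁₀(10^(72.896/10)+10^(70.331/10)) = 74.81 dB SPL.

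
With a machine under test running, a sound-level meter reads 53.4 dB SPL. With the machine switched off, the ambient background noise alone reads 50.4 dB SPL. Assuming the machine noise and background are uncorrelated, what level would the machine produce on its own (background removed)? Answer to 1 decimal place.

50.4 dB SPL

Background correction is a power subtraction:
L_src = 10·log₁₀(10^(53.4/10) − 10^(50.4/10)) = 10·log₁₀(109100) = 50.4 dB SPL.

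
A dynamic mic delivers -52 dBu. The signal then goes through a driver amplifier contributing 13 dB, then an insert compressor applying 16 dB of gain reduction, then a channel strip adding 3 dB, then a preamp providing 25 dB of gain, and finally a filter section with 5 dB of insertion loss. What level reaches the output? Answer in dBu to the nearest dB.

-32 dBu

In dB, series stages simply add:
-52 + 13 − 16 + 3 + 25 − 5 = -32 dBu.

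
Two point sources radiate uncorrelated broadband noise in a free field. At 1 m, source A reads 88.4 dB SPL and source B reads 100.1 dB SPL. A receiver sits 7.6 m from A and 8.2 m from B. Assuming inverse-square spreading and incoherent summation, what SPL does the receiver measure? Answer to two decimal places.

82.15 dB SPL

At the listener: L_A = 88.4 − 20·log₁₀(7.6) = 70.784 dB; L_B = 100.1 − 20·log₁₀(8.2) = 81.824 dB.
Combined: 10·log₁₀(10^(70.784/10)+10^(81.824/10)) = 82.15 dB SPL.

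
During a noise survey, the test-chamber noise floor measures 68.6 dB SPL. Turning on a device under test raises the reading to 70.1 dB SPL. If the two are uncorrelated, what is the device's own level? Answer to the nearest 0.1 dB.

64.8 dB SPL

Subtract intensities: L_src = 10·log₁₀(10^(L_total/10) − 10^(L_bg/10)).
L_src = 10·log₁₀(10^(70.1/10) − 10^(68.6/10)) = 10·log₁₀(2989000) = 64.8 dB SPL.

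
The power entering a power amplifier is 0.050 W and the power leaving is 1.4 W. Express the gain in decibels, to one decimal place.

14.5 dB

Power is a power quantity, so gain = 10·log₁₀(P_out/P_in).
10·log₁₀(1.4/0.050) = 10·log₁₀(28.00) = 14.5 dB.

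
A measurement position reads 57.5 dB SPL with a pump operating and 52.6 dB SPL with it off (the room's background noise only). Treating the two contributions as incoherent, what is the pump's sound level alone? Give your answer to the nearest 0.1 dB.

Subtract intensities: L_src = 10·log₁₀(10^(L_total/10) − 10^(L_bg/10)).
L_src = 10·log₁₀(10^(57.5/10) − 10^(52.6/10)) = 10·log₁₀(380400) = 55.8 dB SPL.

55.8 dB SPL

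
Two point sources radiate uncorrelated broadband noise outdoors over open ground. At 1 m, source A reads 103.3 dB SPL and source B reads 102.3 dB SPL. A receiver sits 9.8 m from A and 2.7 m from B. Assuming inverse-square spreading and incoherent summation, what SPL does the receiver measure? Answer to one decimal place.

At the listener: L_A = 103.3 − 20·log₁₀(9.8) = 83.48 dB; L_B = 102.3 − 20·log₁₀(2.7) = 93.67 dB.
Combined: 10·log₁₀(10^(83.48/10)+10^(93.67/10)) = 94.1 dB SPL.

94.1 dB SPL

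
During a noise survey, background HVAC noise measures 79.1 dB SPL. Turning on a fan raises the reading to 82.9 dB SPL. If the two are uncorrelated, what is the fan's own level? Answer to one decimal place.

80.6 dB SPL

Remove the background by subtracting linear intensities:
L_src = 10·log₁₀(10^(82.9/10) − 10^(79.1/10)) = 10·log₁₀(113700000) = 80.6 dB SPL.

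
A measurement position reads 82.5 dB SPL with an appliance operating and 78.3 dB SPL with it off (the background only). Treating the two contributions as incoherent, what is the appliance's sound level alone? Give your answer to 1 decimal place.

Remove the background by subtracting linear intensities:
L_src = 10·log₁₀(10^(82.5/10) − 10^(78.3/10)) = 10·log₁₀(110200000) = 80.4 dB SPL.

80.4 dB SPL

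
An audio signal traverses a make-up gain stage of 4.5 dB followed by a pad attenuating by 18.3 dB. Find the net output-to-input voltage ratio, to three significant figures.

0.204

Net gain = 4.5 + (−18.3) = -13.8 dB.
Voltage ratio = 10^(-13.8/20) = 0.204.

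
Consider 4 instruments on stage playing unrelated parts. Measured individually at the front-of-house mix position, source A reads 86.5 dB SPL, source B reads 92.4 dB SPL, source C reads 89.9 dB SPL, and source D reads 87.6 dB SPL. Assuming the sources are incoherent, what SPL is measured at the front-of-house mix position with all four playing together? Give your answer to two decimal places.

95.73 dB SPL

Incoherent sources sum as intensities:
L_total = 10·log₁₀(10^(86.5/10) + 10^(92.4/10) + 10^(89.9/10) + 10^(87.6/10)) = 10·log₁₀(3737000000) = 95.73 dB SPL.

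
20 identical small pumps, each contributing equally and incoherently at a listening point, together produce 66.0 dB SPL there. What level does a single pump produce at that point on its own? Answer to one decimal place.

20 equal incoherent sources add 10·log₁₀(20) = 13.01 dB over one source.
L_one = 66.0 − 13.01 = 53.0 dB SPL.

53.0 dB SPL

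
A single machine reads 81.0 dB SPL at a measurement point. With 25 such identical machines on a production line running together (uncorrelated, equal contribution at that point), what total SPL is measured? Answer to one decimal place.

95.0 dB SPL

25 equal incoherent sources raise the level by 10·log₁₀(25) = 13.98 dB.
L_total = 81.0 + 13.98 = 95.0 dB SPL.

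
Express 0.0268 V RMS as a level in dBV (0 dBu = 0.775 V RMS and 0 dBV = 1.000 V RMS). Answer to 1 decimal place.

-31.4 dBV

dBV = 20·log₁₀(V / 1.000 V).
20·log₁₀(0.0268/1.000) = -31.4 dBV.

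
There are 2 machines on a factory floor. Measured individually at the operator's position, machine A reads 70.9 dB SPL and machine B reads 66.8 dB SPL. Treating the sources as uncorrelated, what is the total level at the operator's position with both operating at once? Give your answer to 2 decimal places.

Add the sources as powers (linear), then convert back to dB:
L_total = 10·log₁₀(10^(70.9/10) + 10^(66.8/10)) = 10·log₁₀(17090000) = 72.33 dB SPL.

72.33 dB SPL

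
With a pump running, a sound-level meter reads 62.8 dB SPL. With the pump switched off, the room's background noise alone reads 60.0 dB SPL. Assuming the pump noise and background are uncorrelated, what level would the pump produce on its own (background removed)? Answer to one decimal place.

Remove the background by subtracting linear intensities:
L_src = 10·log₁₀(10^(62.8/10) − 10^(60.0/10)) = 10·log₁₀(905500) = 59.6 dB SPL.

59.6 dB SPL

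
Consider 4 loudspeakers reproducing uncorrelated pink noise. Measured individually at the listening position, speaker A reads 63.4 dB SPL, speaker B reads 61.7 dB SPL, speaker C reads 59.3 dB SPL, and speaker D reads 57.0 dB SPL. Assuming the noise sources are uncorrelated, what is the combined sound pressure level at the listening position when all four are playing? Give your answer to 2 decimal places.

Incoherent sources sum as intensities:
L_total = 10·log₁₀(10^(63.4/10) + 10^(61.7/10) + 10^(59.3/10) + 10^(57.0/10)) = 10·log₁₀(5019000) = 67.01 dB SPL.

67.01 dB SPL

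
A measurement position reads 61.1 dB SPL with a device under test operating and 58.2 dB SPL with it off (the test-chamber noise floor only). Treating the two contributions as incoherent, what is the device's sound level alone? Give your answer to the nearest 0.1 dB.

58.0 dB SPL

Background correction is a power subtraction:
L_src = 10·log₁₀(10^(61.1/10) − 10^(58.2/10)) = 10·log₁₀(627600) = 58.0 dB SPL.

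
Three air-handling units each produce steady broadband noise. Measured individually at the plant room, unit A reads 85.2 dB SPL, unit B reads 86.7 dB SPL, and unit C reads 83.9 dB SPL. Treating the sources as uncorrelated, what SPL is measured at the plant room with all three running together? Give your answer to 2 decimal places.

Add the sources as powers (linear), then convert back to dB:
L_total = 10·log₁₀(10^(85.2/10) + 10^(86.7/10) + 10^(83.9/10)) = 10·log₁₀(1044000000) = 90.19 dB SPL.

90.19 dB SPL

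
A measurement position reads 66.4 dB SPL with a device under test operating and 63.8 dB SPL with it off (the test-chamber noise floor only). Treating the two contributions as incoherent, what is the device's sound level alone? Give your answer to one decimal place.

62.9 dB SPL

Background correction is a power subtraction:
L_src = 10·log₁₀(10^(66.4/10) − 10^(63.8/10)) = 10·log₁₀(1966000) = 62.9 dB SPL.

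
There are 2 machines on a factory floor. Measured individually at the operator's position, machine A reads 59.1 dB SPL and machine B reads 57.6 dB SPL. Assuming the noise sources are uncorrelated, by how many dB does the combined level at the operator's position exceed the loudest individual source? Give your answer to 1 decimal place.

2.3 dB

Uncorrelated sources add in intensity (power), not in dB.
L_total = 10·log₁₀(10^(59.1/10) + 10^(57.6/10)) = 61.42 dB SPL.
Excess over the loudest (59.1 dB): 61.42 − 59.1 = 2.3 dB.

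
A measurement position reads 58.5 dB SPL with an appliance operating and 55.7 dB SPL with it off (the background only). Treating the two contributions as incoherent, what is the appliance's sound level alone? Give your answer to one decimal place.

Subtract intensities: L_src = 10·log₁₀(10^(L_total/10) − 10^(L_bg/10)).
L_src = 10·log₁₀(10^(58.5/10) − 10^(55.7/10)) = 10·log₁₀(336400) = 55.3 dB SPL.

55.3 dB SPL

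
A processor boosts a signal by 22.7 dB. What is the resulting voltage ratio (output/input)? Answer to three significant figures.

13.6

Voltage ratio = 10^(dB/20).
10^(22.7/20) = 10^(1.135) = 13.6.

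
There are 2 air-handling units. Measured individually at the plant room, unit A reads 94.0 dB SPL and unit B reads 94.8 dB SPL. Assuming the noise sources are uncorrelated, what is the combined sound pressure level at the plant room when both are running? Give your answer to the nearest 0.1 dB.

97.4 dB SPL

Add the sources as powers (linear), then convert back to dB:
L_total = 10·log₁₀(10^(94.0/10) + 10^(94.8/10)) = 10·log₁₀(5532000000) = 97.4 dB SPL.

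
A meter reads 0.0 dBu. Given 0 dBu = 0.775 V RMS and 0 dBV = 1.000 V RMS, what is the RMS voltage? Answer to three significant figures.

0.775 V

V = 0.775 V × 10^(0.0/20).
= 0.775 × 1.000 = 0.775 V.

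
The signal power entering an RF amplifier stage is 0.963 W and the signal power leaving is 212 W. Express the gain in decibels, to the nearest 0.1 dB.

Power is a power quantity, so gain = 10·log₁₀(P_out/P_in).
10·log₁₀(212/0.963) = 10·log₁₀(220.1) = 23.4 dB.

23.4 dB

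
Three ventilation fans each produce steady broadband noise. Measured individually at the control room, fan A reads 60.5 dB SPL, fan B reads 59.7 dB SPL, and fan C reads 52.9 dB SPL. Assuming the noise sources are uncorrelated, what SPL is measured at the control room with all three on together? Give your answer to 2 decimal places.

63.52 dB SPL

Incoherent sources sum as intensities:
L_total = 10·log₁₀(10^(60.5/10) + 10^(59.7/10) + 10^(52.9/10)) = 10·log₁₀(2250000) = 63.52 dB SPL.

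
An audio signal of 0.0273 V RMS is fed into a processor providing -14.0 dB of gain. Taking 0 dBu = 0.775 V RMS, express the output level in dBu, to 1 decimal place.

Input level: 20·log₁₀(0.0273/0.775) = -29.06 dBu.
Output: -29.06 − 14.0 = -43.1 dBu.

-43.1 dBu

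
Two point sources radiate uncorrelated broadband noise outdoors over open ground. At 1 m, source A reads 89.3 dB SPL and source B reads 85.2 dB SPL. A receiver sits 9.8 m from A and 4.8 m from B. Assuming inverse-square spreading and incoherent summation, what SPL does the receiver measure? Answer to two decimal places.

73.66 dB SPL

At the listener: L_A = 89.3 − 20·log₁₀(9.8) = 69.475 dB; L_B = 85.2 − 20·log₁₀(4.8) = 71.575 dB.
Combined: 10·log₁₀(10^(69.475/10)+10^(71.575/10)) = 73.66 dB SPL.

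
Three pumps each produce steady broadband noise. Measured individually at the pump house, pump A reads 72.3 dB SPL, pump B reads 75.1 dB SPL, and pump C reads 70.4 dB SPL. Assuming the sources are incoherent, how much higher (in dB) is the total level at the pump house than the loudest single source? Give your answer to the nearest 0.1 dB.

Add the sources as powers (linear), then convert back to dB:
L_total = 10·log₁₀(10^(72.3/10) + 10^(75.1/10) + 10^(70.4/10)) = 77.80 dB SPL.
Excess over the loudest (75.1 dB): 77.80 − 75.1 = 2.7 dB.

2.7 dB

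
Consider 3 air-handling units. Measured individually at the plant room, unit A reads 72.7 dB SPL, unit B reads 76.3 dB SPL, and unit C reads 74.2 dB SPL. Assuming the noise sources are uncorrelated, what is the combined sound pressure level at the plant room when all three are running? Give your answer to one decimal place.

Uncorrelated sources add in intensity (power), not in dB.
L_total = 10·log₁₀(10^(72.7/10) + 10^(76.3/10) + 10^(74.2/10)) = 10·log₁₀(87580000) = 79.4 dB SPL.

79.4 dB SPL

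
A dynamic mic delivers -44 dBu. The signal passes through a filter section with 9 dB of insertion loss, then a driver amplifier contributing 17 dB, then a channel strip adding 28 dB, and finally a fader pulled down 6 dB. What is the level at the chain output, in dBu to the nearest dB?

In dB, series stages simply add:
-44 − 9 + 17 + 28 − 6 = -14 dBu.

-14 dBu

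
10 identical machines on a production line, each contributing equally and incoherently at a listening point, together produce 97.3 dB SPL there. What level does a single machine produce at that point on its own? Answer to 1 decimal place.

87.3 dB SPL

10 equal incoherent sources add 10·log₁₀(10) = 10.00 dB over one source.
L_one = 97.3 − 10.00 = 87.3 dB SPL.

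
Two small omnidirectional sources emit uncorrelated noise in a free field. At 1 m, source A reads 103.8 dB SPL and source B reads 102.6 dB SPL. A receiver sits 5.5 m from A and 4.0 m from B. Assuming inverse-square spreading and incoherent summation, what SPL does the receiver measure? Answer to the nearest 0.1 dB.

92.9 dB SPL

At the listener: L_A = 103.8 − 20·log₁₀(5.5) = 88.99 dB; L_B = 102.6 − 20·log₁₀(4.0) = 90.56 dB.
Combined: 10·log₁₀(10^(88.99/10)+10^(90.56/10)) = 92.9 dB SPL.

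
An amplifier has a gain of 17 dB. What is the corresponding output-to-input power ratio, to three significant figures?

50.1

Power ratio = 10^(dB/10).
10^(17/10) = 10^(1.700) = 50.1.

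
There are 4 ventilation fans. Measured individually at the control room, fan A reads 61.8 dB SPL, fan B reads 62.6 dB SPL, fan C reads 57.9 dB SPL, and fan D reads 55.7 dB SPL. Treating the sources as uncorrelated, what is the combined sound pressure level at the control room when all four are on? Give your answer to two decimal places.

66.36 dB SPL

Incoherent sources sum as intensities:
L_total = 10·log₁₀(10^(61.8/10) + 10^(62.6/10) + 10^(57.9/10) + 10^(55.7/10)) = 10·log₁₀(4321000) = 66.36 dB SPL.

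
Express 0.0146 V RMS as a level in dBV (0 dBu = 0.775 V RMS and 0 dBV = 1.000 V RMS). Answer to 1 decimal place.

-36.7 dBV

dBV = 20·log₁₀(V / 1.000 V).
20·log₁₀(0.0146/1.000) = -36.7 dBV.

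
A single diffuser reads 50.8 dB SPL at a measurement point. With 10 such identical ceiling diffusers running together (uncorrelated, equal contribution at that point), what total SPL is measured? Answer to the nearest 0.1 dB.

10 equal incoherent sources raise the level by 10·log₁₀(10) = 10.00 dB.
L_total = 50.8 + 10.00 = 60.8 dB SPL.

60.8 dB SPL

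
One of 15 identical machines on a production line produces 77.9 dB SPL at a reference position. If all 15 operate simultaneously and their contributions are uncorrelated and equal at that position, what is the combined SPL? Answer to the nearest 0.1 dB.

15 equal incoherent sources raise the level by 10·log₁₀(15) = 11.76 dB.
L_total = 77.9 + 11.76 = 89.7 dB SPL.

89.7 dB SPL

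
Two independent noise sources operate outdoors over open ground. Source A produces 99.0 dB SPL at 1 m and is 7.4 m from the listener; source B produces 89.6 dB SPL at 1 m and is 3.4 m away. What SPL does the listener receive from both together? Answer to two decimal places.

At the listener: L_A = 99.0 − 20·log₁₀(7.4) = 81.615 dB; L_B = 89.6 − 20·log₁₀(3.4) = 78.970 dB.
Combined: 10·log₁₀(10^(81.615/10)+10^(78.970/10)) = 83.50 dB SPL.

83.50 dB SPL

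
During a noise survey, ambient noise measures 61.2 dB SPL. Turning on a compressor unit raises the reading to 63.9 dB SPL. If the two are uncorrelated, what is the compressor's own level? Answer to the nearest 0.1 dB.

60.6 dB SPL

Subtract intensities: L_src = 10·log₁₀(10^(L_total/10) − 10^(L_bg/10)).
L_src = 10·log₁₀(10^(63.9/10) − 10^(61.2/10)) = 10·log₁₀(1136000) = 60.6 dB SPL.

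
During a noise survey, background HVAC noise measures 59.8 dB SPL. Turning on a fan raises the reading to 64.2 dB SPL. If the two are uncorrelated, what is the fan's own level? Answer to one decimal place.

62.2 dB SPL

Remove the background by subtracting linear intensities:
L_src = 10·log₁₀(10^(64.2/10) − 10^(59.8/10)) = 10·log₁₀(1675000) = 62.2 dB SPL.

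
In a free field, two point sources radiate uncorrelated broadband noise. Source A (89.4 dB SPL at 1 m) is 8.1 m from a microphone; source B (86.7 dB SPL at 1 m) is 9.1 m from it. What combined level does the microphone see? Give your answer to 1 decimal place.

72.8 dB SPL

At the listener: L_A = 89.4 − 20·log₁₀(8.1) = 71.23 dB; L_B = 86.7 − 20·log₁₀(9.1) = 67.52 dB.
Combined: 10·log₁₀(10^(71.23/10)+10^(67.52/10)) = 72.8 dB SPL.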